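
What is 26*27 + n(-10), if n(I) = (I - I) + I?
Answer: 692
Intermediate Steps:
n(I) = I (n(I) = 0 + I = I)
26*27 + n(-10) = 26*27 - 10 = 702 - 10 = 692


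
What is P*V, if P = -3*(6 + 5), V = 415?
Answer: -13695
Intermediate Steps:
P = -33 (P = -3*11 = -33)
P*V = -33*415 = -13695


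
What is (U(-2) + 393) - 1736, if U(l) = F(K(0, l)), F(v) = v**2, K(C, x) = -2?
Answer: -1339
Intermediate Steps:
U(l) = 4 (U(l) = (-2)**2 = 4)
(U(-2) + 393) - 1736 = (4 + 393) - 1736 = 397 - 1736 = -1339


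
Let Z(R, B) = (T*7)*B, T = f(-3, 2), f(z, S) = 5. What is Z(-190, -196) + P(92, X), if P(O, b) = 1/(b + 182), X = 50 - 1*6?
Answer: -1550359/226 ≈ -6860.0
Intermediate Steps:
T = 5
X = 44 (X = 50 - 6 = 44)
P(O, b) = 1/(182 + b)
Z(R, B) = 35*B (Z(R, B) = (5*7)*B = 35*B)
Z(-190, -196) + P(92, X) = 35*(-196) + 1/(182 + 44) = -6860 + 1/226 = -1550359/226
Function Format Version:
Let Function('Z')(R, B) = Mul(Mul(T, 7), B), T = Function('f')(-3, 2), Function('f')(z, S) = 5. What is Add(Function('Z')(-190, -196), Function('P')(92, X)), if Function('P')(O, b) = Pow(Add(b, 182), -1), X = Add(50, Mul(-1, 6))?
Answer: Rational(-1550359, 226) ≈ -6860.0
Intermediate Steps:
T = 5
X = 44 (X = Add(50, -6) = 44)
Function('P')(O, b) = Pow(Add(182, b), -1)
Function('Z')(R, B) = Mul(35, B) (Function('Z')(R, B) = Mul(Mul(5, 7), B) = Mul(35, B))
Add(Function('Z')(-190, -196), Function('P')(92, X)) = Add(Mul(35, -196), Pow(Add(182, 44), -1)) = Add(-6860, Pow(226, -1)) = Add(-6860, Rational(1, 226)) = Rational(-1550359, 226)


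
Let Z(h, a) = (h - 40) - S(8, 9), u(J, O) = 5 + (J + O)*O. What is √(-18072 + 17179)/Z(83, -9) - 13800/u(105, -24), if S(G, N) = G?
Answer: 13800/1939 + I*√893/35 ≈ 7.1171 + 0.8538*I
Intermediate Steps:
u(J, O) = 5 + O*(J + O)
Z(h, a) = -48 + h (Z(h, a) = (h - 40) - 1*8 = (-40 + h) - 8 = -48 + h)
√(-18072 + 17179)/Z(83, -9) - 13800/u(105, -24) = √(-18072 + 17179)/(-48 + 83) - 13800/(5 + (-24)² + 105*(-24)) = √(-893)/35 - 13800/(5 + 576 - 2520) = (I*√893)*(1/35) - 13800/(-1939) = I*√893/35 - 13800*(-1/1939) = I*√893/35 + 13800/1939 = 13800/1939 + I*√893/35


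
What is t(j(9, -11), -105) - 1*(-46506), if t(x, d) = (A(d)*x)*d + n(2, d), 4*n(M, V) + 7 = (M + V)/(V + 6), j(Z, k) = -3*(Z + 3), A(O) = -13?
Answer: -521827/198 ≈ -2635.5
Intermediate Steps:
j(Z, k) = -9 - 3*Z (j(Z, k) = -3*(3 + Z) = -9 - 3*Z)
n(M, V) = -7/4 + (M + V)/(4*(6 + V)) (n(M, V) = -7/4 + ((M + V)/(V + 6))/4 = -7/4 + ((M + V)/(6 + V))/4 = -7/4 + (M + V)/(4*(6 + V)))
t(x, d) = -13*d*x + (-40 - 6*d)/(4*(6 + d)) (t(x, d) = (-13*x)*d + (-42 + 2 - 6*d)/(4*(6 + d)) = -13*d*x + (-40 - 6*d)/(4*(6 + d)))
t(j(9, -11), -105) - 1*(-46506) = (-20 - 3*(-105) - 26*(-105)*(-9 - 3*9)*(6 - 105))/(2*(6 - 105)) - 1*(-46506) = (½)*(-20 + 315 - 26*(-105)*(-9 - 27)*(-99))/(-99) + 46506 = (½)*(-1/99)*(-20 + 315 - 26*(-105)*(-36)*(-99)) + 46506 = (½)*(-1/99)*(-20 + 315 + 9729720) + 46506 = (½)*(-1/99)*9730015 + 46506 = -9730015/198 + 46506 = -521827/198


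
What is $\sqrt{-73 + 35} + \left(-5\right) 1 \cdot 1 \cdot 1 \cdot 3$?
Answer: $-15 + i \sqrt{38} \approx -15.0 + 6.1644 i$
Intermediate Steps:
$\sqrt{-73 + 35} + \left(-5\right) 1 \cdot 1 \cdot 1 \cdot 3 = \sqrt{-38} + \left(-5\right) 1 \cdot 3 = i \sqrt{38} - 15 = -15 + i \sqrt{38}$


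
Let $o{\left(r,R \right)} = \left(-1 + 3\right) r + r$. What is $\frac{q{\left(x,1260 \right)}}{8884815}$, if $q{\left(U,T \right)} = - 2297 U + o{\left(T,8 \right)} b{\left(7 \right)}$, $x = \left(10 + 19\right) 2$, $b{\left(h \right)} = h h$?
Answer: $\frac{51994}{8884815} \approx 0.005852$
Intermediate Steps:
$b{\left(h \right)} = h^{2}$
$o{\left(r,R \right)} = 3 r$ ($o{\left(r,R \right)} = 2 r + r = 3 r$)
$x = 58$ ($x = 29 \cdot 2 = 58$)
$q{\left(U,T \right)} = - 2297 U + 147 T$ ($q{\left(U,T \right)} = - 2297 U + 3 T 7^{2} = - 2297 U + 3 T 49 = - 2297 U + 147 T$)
$\frac{q{\left(x,1260 \right)}}{8884815} = \frac{\left(-2297\right) 58 + 147 \cdot 1260}{8884815} = \left(-133226 + 185220\right) \frac{1}{8884815} = 51994 \cdot \frac{1}{8884815} = \frac{51994}{8884815}$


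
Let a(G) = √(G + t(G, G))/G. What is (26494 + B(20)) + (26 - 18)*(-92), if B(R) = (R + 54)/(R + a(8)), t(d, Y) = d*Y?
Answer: 82205618/3191 - 444*√2/3191 ≈ 25762.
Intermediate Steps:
t(d, Y) = Y*d
a(G) = √(G + G²)/G (a(G) = √(G + G*G)/G = √(G + G²)/G)
B(R) = (54 + R)/(R + 3*√2/4) (B(R) = (R + 54)/(R + √(8*(1 + 8))/8) = (54 + R)/(R + √(8*9)/8) = (54 + R)/(R + √72/8) = (54 + R)/(R + (6*√2)/8) = (54 + R)/(R + 3*√2/4))
(26494 + B(20)) + (26 - 18)*(-92) = (26494 + 4*(54 + 20)/(3*√2 + 4*20)) + (26 - 18)*(-92) = (26494 + 4*74/(3*√2 + 80)) + 8*(-92) = (26494 + 4*74/(80 + 3*√2)) - 736 = (26494 + 296/(80 + 3*√2)) - 736 = 25758 + 296/(80 + 3*√2)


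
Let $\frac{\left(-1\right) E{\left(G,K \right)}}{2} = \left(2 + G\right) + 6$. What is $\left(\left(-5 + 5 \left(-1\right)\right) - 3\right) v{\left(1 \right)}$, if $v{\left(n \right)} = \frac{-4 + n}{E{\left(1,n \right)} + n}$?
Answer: $- \frac{39}{17} \approx -2.2941$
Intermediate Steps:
$E{\left(G,K \right)} = -16 - 2 G$ ($E{\left(G,K \right)} = - 2 \left(\left(2 + G\right) + 6\right) = - 2 \left(8 + G\right) = -16 - 2 G$)
$v{\left(n \right)} = \frac{-4 + n}{-18 + n}$ ($v{\left(n \right)} = \frac{-4 + n}{\left(-16 - 2\right) + n} = \frac{-4 + n}{-18 + n}$)
$\left(\left(-5 + 5 \left(-1\right)\right) - 3\right) v{\left(1 \right)} = \left(\left(-5 + 5 \left(-1\right)\right) - 3\right) \frac{-4 + 1}{-18 + 1} = \left(\left(-5 - 5\right) - 3\right) \frac{1}{-17} \left(-3\right) = \left(-10 - 3\right) \left(\left(- \frac{1}{17}\right) \left(-3\right)\right) = \left(-13\right) \frac{3}{17} = - \frac{39}{17}$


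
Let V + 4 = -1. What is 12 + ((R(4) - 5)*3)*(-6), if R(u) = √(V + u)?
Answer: 102 - 18*I ≈ 102.0 - 18.0*I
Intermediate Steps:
V = -5 (V = -4 - 1 = -5)
R(u) = √(-5 + u)
12 + ((R(4) - 5)*3)*(-6) = 12 + ((√(-5 + 4) - 5)*3)*(-6) = 12 + ((√(-1) - 5)*3)*(-6) = 12 + ((I - 5)*3)*(-6) = 12 + ((-5 + I)*3)*(-6) = 12 + (-15 + 3*I)*(-6) = 12 + (90 - 18*I) = 102 - 18*I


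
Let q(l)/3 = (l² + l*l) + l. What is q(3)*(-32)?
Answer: -2016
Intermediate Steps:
q(l) = 3*l + 6*l² (q(l) = 3*((l² + l*l) + l) = 3*((l² + l²) + l) = 3*(2*l² + l) = 3*(l + 2*l²) = 3*l + 6*l²)
q(3)*(-32) = (3*3*(1 + 2*3))*(-32) = (3*3*(1 + 6))*(-32) = (3*3*7)*(-32) = 63*(-32) = -2016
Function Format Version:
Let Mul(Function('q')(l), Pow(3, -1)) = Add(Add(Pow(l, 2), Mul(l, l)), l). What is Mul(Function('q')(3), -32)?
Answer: -2016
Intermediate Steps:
Function('q')(l) = Add(Mul(3, l), Mul(6, Pow(l, 2))) (Function('q')(l) = Mul(3, Add(Add(Pow(l, 2), Mul(l, l)), l)) = Mul(3, Add(Add(Pow(l, 2), Pow(l, 2)), l)) = Mul(3, Add(Mul(2, Pow(l, 2)), l)) = Mul(3, Add(l, Mul(2, Pow(l, 2)))) = Add(Mul(3, l), Mul(6, Pow(l, 2))))
Mul(Function('q')(3), -32) = Mul(Mul(3, 3, Add(1, Mul(2, 3))), -32) = Mul(Mul(3, 3, Add(1, 6)), -32) = Mul(Mul(3, 3, 7), -32) = Mul(63, -32) = -2016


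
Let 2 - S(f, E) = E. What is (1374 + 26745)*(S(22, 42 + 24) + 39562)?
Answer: 1110644262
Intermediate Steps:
S(f, E) = 2 - E
(1374 + 26745)*(S(22, 42 + 24) + 39562) = (1374 + 26745)*((2 - (42 + 24)) + 39562) = 28119*((2 - 1*66) + 39562) = 28119*((2 - 66) + 39562) = 28119*(-64 + 39562) = 28119*39498 = 1110644262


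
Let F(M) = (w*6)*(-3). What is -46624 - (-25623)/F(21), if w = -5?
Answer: -463393/10 ≈ -46339.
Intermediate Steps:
F(M) = 90 (F(M) = -5*6*(-3) = -30*(-3) = 90)
-46624 - (-25623)/F(21) = -46624 - (-25623)/90 = -46624 - 1*(-2847/10) = -46624 + 2847/10 = -463393/10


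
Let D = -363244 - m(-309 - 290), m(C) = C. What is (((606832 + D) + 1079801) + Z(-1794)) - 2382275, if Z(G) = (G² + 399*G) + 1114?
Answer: 1445457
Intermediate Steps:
D = -362645 (D = -363244 - (-309 - 290) = -363244 - 1*(-599) = -363244 + 599 = -362645)
Z(G) = 1114 + G² + 399*G
(((606832 + D) + 1079801) + Z(-1794)) - 2382275 = (((606832 - 362645) + 1079801) + (1114 + (-1794)² + 399*(-1794))) - 2382275 = ((244187 + 1079801) + (1114 + 3218436 - 715806)) - 2382275 = (1323988 + 2503744) - 2382275 = 3827732 - 2382275 = 1445457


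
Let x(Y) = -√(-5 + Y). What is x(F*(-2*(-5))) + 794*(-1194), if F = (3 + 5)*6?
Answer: -948036 - 5*√19 ≈ -9.4806e+5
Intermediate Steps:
F = 48 (F = 8*6 = 48)
x(F*(-2*(-5))) + 794*(-1194) = -√(-5 + 48*(-2*(-5))) + 794*(-1194) = -√(-5 + 48*10) - 948036 = -√(-5 + 480) - 948036 = -√475 - 948036 = -5*√19 - 948036 = -948036 - 5*√19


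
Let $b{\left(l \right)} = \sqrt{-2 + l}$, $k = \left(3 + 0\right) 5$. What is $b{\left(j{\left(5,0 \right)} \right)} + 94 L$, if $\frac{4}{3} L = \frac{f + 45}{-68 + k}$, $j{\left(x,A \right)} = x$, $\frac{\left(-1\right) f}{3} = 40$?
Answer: $\frac{10575}{106} + \sqrt{3} \approx 101.5$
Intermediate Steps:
$f = -120$ ($f = \left(-3\right) 40 = -120$)
$k = 15$ ($k = 3 \cdot 5 = 15$)
$L = \frac{225}{212}$ ($L = \frac{3 \frac{-120 + 45}{-68 + 15}}{4} = \frac{3 \left(- \frac{75}{-53}\right)}{4} = \frac{3 \left(\left(-75\right) \left(- \frac{1}{53}\right)\right)}{4} = \frac{3}{4} \cdot \frac{75}{53} = \frac{225}{212} \approx 1.0613$)
$b{\left(j{\left(5,0 \right)} \right)} + 94 L = \sqrt{-2 + 5} + 94 \cdot \frac{225}{212} = \sqrt{3} + \frac{10575}{106} = \frac{10575}{106} + \sqrt{3}$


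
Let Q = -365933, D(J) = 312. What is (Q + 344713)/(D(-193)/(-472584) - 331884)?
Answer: 417843020/6535127857 ≈ 0.063938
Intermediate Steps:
(Q + 344713)/(D(-193)/(-472584) - 331884) = (-365933 + 344713)/(312/(-472584) - 331884) = -21220/(312*(-1/472584) - 331884) = -21220/(-13/19691 - 331884) = -21220/(-6535127857/19691) = -21220*(-19691/6535127857) = 417843020/6535127857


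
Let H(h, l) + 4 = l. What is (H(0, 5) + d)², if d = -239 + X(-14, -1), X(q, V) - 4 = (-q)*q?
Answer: 184900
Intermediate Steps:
X(q, V) = 4 - q² (X(q, V) = 4 + (-q)*q = 4 - q²)
H(h, l) = -4 + l
d = -431 (d = -239 + (4 - 1*(-14)²) = -239 + (4 - 1*196) = -239 + (4 - 196) = -239 - 192 = -431)
(H(0, 5) + d)² = ((-4 + 5) - 431)² = (1 - 431)² = (-430)² = 184900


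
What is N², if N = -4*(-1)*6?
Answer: 576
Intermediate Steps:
N = 24 (N = 4*6 = 24)
N² = 24² = 576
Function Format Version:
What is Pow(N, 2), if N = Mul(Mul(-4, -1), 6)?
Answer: 576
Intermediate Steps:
N = 24 (N = Mul(4, 6) = 24)
Pow(N, 2) = Pow(24, 2) = 576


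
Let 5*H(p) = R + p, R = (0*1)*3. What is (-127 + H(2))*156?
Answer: -98748/5 ≈ -19750.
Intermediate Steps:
R = 0 (R = 0*3 = 0)
H(p) = p/5 (H(p) = (0 + p)/5 = p/5)
(-127 + H(2))*156 = (-127 + (⅕)*2)*156 = (-127 + ⅖)*156 = -633/5*156 = -98748/5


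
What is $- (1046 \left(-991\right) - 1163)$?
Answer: $1037749$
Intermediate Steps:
$- (1046 \left(-991\right) - 1163) = - (-1036586 - 1163) = \left(-1\right) \left(-1037749\right) = 1037749$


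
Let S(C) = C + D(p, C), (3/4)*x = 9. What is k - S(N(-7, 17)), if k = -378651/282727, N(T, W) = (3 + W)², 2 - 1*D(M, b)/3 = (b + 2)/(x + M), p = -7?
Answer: -234860303/1413635 ≈ -166.14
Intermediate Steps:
x = 12 (x = (4/3)*9 = 12)
D(M, b) = 6 - 3*(2 + b)/(12 + M) (D(M, b) = 6 - 3*(b + 2)/(12 + M) = 6 - 3*(2 + b)/(12 + M))
k = -378651/282727 (k = -378651*1/282727 = -378651/282727 ≈ -1.3393)
S(C) = 24/5 + 2*C/5 (S(C) = C + 3*(22 - C + 2*(-7))/(12 - 7) = C + 3*(22 - C - 14)/5 = C + 3*(⅕)*(8 - C) = C + (24/5 - 3*C/5) = 24/5 + 2*C/5)
k - S(N(-7, 17)) = -378651/282727 - (24/5 + 2*(3 + 17)²/5) = -378651/282727 - (24/5 + (⅖)*20²) = -378651/282727 - (24/5 + (⅖)*400) = -378651/282727 - (24/5 + 160) = -378651/282727 - 1*824/5 = -378651/282727 - 824/5 = -234860303/1413635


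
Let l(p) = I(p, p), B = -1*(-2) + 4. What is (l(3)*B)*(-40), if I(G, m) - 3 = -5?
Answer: 480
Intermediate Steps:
I(G, m) = -2 (I(G, m) = 3 - 5 = -2)
B = 6 (B = 2 + 4 = 6)
l(p) = -2
(l(3)*B)*(-40) = -2*6*(-40) = -12*(-40) = 480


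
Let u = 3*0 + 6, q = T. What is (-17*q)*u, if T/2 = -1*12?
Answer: 2448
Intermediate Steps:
T = -24 (T = 2*(-1*12) = 2*(-12) = -24)
q = -24
u = 6 (u = 0 + 6 = 6)
(-17*q)*u = -17*(-24)*6 = 408*6 = 2448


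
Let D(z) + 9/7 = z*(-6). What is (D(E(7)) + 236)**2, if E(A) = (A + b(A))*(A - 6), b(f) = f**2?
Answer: 502681/49 ≈ 10259.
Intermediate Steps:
E(A) = (-6 + A)*(A + A**2) (E(A) = (A + A**2)*(A - 6) = (A + A**2)*(-6 + A) = (-6 + A)*(A + A**2))
D(z) = -9/7 - 6*z (D(z) = -9/7 + z*(-6) = -9/7 - 6*z)
(D(E(7)) + 236)**2 = ((-9/7 - 42*(-6 + 7**2 - 5*7)) + 236)**2 = ((-9/7 - 42*(-6 + 49 - 35)) + 236)**2 = ((-9/7 - 42*8) + 236)**2 = ((-9/7 - 6*56) + 236)**2 = ((-9/7 - 336) + 236)**2 = (-2361/7 + 236)**2 = (-709/7)**2 = 502681/49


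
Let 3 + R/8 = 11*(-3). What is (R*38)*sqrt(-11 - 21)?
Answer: -43776*I*sqrt(2) ≈ -61909.0*I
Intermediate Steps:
R = -288 (R = -24 + 8*(11*(-3)) = -24 + 8*(-33) = -24 - 264 = -288)
(R*38)*sqrt(-11 - 21) = (-288*38)*sqrt(-11 - 21) = -43776*I*sqrt(2)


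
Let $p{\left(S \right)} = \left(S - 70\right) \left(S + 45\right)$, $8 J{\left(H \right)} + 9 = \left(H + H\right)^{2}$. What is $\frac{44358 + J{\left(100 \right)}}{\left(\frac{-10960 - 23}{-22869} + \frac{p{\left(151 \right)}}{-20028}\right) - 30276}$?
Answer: $- \frac{717665151555}{440227513408} \approx -1.6302$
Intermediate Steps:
$J{\left(H \right)} = - \frac{9}{8} + \frac{H^{2}}{2}$ ($J{\left(H \right)} = - \frac{9}{8} + \frac{\left(H + H\right)^{2}}{8} = - \frac{9}{8} + \frac{\left(2 H\right)^{2}}{8} = - \frac{9}{8} + \frac{4 H^{2}}{8} = - \frac{9}{8} + \frac{H^{2}}{2}$)
$p{\left(S \right)} = \left(-70 + S\right) \left(45 + S\right)$
$\frac{44358 + J{\left(100 \right)}}{\left(\frac{-10960 - 23}{-22869} + \frac{p{\left(151 \right)}}{-20028}\right) - 30276} = \frac{44358 - \left(\frac{9}{8} - \frac{100^{2}}{2}\right)}{\left(\frac{-10960 - 23}{-22869} + \frac{-3150 + 151^{2} - 3775}{-20028}\right) - 30276} = \frac{44358 + \left(- \frac{9}{8} + \frac{1}{2} \cdot 10000\right)}{\left(\left(-10960 - 23\right) \left(- \frac{1}{22869}\right) + \left(-3150 + 22801 - 3775\right) \left(- \frac{1}{20028}\right)\right) - 30276} = \frac{44358 + \left(- \frac{9}{8} + 5000\right)}{\left(\left(-10983\right) \left(- \frac{1}{22869}\right) + 15876 \left(- \frac{1}{20028}\right)\right) - 30276} = \frac{44358 + \frac{39991}{8}}{\left(\frac{523}{1089} - \frac{1323}{1669}\right) - 30276} = \frac{394855}{8 \left(- \frac{567860}{1817541} - 30276\right)} = \frac{394855}{8 \left(- \frac{55028439176}{1817541}\right)} = \frac{394855}{8} \left(- \frac{1817541}{55028439176}\right) = - \frac{717665151555}{440227513408}$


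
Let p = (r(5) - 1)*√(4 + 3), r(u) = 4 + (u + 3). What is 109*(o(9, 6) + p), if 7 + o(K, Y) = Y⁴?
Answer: 140501 + 1199*√7 ≈ 1.4367e+5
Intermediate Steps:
r(u) = 7 + u (r(u) = 4 + (3 + u) = 7 + u)
o(K, Y) = -7 + Y⁴
p = 11*√7 (p = ((7 + 5) - 1)*√(4 + 3) = (12 - 1)*√7 = 11*√7 ≈ 29.103)
109*(o(9, 6) + p) = 109*((-7 + 6⁴) + 11*√7) = 109*((-7 + 1296) + 11*√7) = 109*(1289 + 11*√7) = 140501 + 1199*√7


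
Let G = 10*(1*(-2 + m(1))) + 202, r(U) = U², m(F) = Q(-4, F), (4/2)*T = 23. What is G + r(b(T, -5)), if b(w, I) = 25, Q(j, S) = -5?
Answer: 757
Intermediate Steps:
T = 23/2 (T = (½)*23 = 23/2 ≈ 11.500)
m(F) = -5
G = 132 (G = 10*(1*(-2 - 5)) + 202 = 10*(1*(-7)) + 202 = 10*(-7) + 202 = -70 + 202 = 132)
G + r(b(T, -5)) = 132 + 25² = 132 + 625 = 757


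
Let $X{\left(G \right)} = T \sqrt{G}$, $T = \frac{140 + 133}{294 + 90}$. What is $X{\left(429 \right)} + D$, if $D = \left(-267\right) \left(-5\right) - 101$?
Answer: $1234 + \frac{91 \sqrt{429}}{128} \approx 1248.7$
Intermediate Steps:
$T = \frac{91}{128}$ ($T = \frac{273}{384} = 273 \cdot \frac{1}{384} = \frac{91}{128} \approx 0.71094$)
$X{\left(G \right)} = \frac{91 \sqrt{G}}{128}$
$D = 1234$ ($D = 1335 - 101 = 1234$)
$X{\left(429 \right)} + D = \frac{91 \sqrt{429}}{128} + 1234 = 1234 + \frac{91 \sqrt{429}}{128}$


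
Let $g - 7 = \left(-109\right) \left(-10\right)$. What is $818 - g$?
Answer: $-279$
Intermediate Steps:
$g = 1097$ ($g = 7 - -1090 = 7 + 1090 = 1097$)
$818 - g = 818 - 1097 = -279$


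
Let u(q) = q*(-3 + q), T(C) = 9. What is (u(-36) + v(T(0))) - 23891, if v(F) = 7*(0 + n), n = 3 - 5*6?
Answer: -22676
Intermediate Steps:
n = -27 (n = 3 - 30 = -27)
v(F) = -189 (v(F) = 7*(0 - 27) = 7*(-27) = -189)
(u(-36) + v(T(0))) - 23891 = (-36*(-3 - 36) - 189) - 23891 = (-36*(-39) - 189) - 23891 = (1404 - 189) - 23891 = 1215 - 23891 = -22676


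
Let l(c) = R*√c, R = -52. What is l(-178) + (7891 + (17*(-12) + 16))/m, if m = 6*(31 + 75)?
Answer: 7703/636 - 52*I*√178 ≈ 12.112 - 693.77*I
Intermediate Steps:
l(c) = -52*√c
m = 636 (m = 6*106 = 636)
l(-178) + (7891 + (17*(-12) + 16))/m = -52*I*√178 + (7891 + (17*(-12) + 16))/636 = -52*I*√178 + (7891 + (-204 + 16))*(1/636) = -52*I*√178 + (7891 - 188)*(1/636) = -52*I*√178 + 7703*(1/636) = -52*I*√178 + 7703/636 = 7703/636 - 52*I*√178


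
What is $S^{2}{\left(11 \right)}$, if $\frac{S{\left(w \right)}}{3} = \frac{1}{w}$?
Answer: $\frac{9}{121} \approx 0.07438$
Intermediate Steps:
$S{\left(w \right)} = \frac{3}{w}$
$S^{2}{\left(11 \right)} = \left(\frac{3}{11}\right)^{2} = \frac{9}{121}$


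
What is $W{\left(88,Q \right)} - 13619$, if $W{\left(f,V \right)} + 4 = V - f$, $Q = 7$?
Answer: $-13704$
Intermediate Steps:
$W{\left(f,V \right)} = -4 + V - f$ ($W{\left(f,V \right)} = -4 + \left(V - f\right) = -4 + V - f$)
$W{\left(88,Q \right)} - 13619 = \left(-4 + 7 - 88\right) - 13619 = -85 - 13619 = -13704$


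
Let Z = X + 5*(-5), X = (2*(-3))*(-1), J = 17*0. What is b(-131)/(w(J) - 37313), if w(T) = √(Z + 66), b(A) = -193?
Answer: 7201409/1392259922 + 193*√47/1392259922 ≈ 0.0051734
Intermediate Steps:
J = 0
X = 6 (X = -6*(-1) = 6)
Z = -19 (Z = 6 + 5*(-5) = 6 - 25 = -19)
w(T) = √47 (w(T) = √(-19 + 66) = √47)
b(-131)/(w(J) - 37313) = -193/(√47 - 37313) = -193/(-37313 + √47)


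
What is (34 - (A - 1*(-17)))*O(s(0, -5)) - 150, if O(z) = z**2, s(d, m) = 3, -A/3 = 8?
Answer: 219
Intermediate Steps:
A = -24 (A = -3*8 = -24)
(34 - (A - 1*(-17)))*O(s(0, -5)) - 150 = (34 - (-24 - 1*(-17)))*3**2 - 150 = (34 - (-24 + 17))*9 - 150 = (34 - 1*(-7))*9 - 150 = (34 + 7)*9 - 150 = 41*9 - 150 = 369 - 150 = 219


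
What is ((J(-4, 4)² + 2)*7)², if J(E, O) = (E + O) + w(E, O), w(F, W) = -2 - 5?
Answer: 127449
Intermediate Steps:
w(F, W) = -7
J(E, O) = -7 + E + O (J(E, O) = (E + O) - 7 = -7 + E + O)
((J(-4, 4)² + 2)*7)² = (((-7 - 4 + 4)² + 2)*7)² = (((-7)² + 2)*7)² = ((49 + 2)*7)² = (51*7)² = 357² = 127449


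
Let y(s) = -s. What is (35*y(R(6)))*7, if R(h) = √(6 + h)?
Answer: -490*√3 ≈ -848.71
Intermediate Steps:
(35*y(R(6)))*7 = (35*(-√(6 + 6)))*7 = (35*(-√12))*7 = (35*(-2*√3))*7 = -70*√3*7 = -490*√3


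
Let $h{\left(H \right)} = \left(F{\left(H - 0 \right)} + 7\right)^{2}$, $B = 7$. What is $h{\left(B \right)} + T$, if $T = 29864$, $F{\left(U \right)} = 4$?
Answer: $29985$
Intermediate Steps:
$h{\left(H \right)} = 121$ ($h{\left(H \right)} = \left(4 + 7\right)^{2} = 11^{2} = 121$)
$h{\left(B \right)} + T = 121 + 29864 = 29985$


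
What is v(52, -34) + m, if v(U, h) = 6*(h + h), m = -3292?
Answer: -3700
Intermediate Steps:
v(U, h) = 12*h (v(U, h) = 6*(2*h) = 12*h)
v(52, -34) + m = 12*(-34) - 3292 = -408 - 3292 = -3700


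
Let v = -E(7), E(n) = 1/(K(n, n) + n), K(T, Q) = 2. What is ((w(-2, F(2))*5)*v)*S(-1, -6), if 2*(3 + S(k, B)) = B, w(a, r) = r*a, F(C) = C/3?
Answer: -40/9 ≈ -4.4444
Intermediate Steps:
F(C) = C/3 (F(C) = C*(⅓) = C/3)
E(n) = 1/(2 + n)
w(a, r) = a*r
S(k, B) = -3 + B/2
v = -⅑ (v = -1/(2 + 7) = -1/9 = -1*⅑ = -⅑ ≈ -0.11111)
((w(-2, F(2))*5)*v)*S(-1, -6) = ((-2*2/3*5)*(-⅑))*(-3 + (½)*(-6)) = ((-2*⅔*5)*(-⅑))*(-3 - 3) = (-4/3*5*(-⅑))*(-6) = -20/3*(-⅑)*(-6) = (20/27)*(-6) = -40/9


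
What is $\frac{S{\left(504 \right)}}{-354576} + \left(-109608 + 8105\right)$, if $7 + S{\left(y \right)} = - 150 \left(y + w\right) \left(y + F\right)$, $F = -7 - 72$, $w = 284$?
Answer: $- \frac{35940292721}{354576} \approx -1.0136 \cdot 10^{5}$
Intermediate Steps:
$F = -79$ ($F = -7 - 72 = -79$)
$S{\left(y \right)} = -7 + \left(-42600 - 150 y\right) \left(-79 + y\right)$ ($S{\left(y \right)} = -7 + - 150 \left(y + 284\right) \left(y - 79\right) = -7 + - 150 \left(284 + y\right) \left(-79 + y\right) = -7 + \left(-42600 - 150 y\right) \left(-79 + y\right)$)
$\frac{S{\left(504 \right)}}{-354576} + \left(-109608 + 8105\right) = \frac{3365393 - 15498000 - 150 \cdot 504^{2}}{-354576} + \left(-109608 + 8105\right) = \left(3365393 - 15498000 - 38102400\right) \left(- \frac{1}{354576}\right) - 101503 = \left(-50235007\right) \left(- \frac{1}{354576}\right) - 101503 = \frac{50235007}{354576} - 101503 = - \frac{35940292721}{354576}$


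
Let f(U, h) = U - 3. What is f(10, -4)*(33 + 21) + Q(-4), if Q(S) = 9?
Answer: 387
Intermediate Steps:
f(U, h) = -3 + U
f(10, -4)*(33 + 21) + Q(-4) = (-3 + 10)*(33 + 21) + 9 = 7*54 + 9 = 378 + 9 = 387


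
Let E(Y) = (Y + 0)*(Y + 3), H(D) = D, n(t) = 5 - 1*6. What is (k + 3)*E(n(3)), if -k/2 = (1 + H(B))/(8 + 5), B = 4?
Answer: -58/13 ≈ -4.4615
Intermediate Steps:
n(t) = -1 (n(t) = 5 - 6 = -1)
k = -10/13 (k = -2*(1 + 4)/(8 + 5) = -10/13 ≈ -0.76923)
E(Y) = Y*(3 + Y)
(k + 3)*E(n(3)) = (-10/13 + 3)*(-(3 - 1)) = 29*(-1*2)/13 = (29/13)*(-2) = -58/13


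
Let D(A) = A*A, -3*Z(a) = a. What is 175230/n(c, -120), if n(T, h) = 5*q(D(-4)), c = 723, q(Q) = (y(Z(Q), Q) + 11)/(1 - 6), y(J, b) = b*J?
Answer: 525690/223 ≈ 2357.4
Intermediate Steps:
Z(a) = -a/3
D(A) = A**2
y(J, b) = J*b
q(Q) = -11/5 + Q**2/15 (q(Q) = ((-Q/3)*Q + 11)/(1 - 6) = (-Q**2/3 + 11)/(-5) = (11 - Q**2/3)*(-1/5) = -11/5 + Q**2/15)
n(T, h) = 223/3 (n(T, h) = 5*(-11/5 + ((-4)**2)**2/15) = 5*(-11/5 + (1/15)*16**2) = 5*(-11/5 + (1/15)*256) = 5*(-11/5 + 256/15) = 5*(223/15) = 223/3)
175230/n(c, -120) = 175230/(223/3) = 175230*(3/223) = 525690/223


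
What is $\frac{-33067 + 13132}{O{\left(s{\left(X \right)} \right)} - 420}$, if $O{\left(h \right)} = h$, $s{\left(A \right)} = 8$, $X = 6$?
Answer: $\frac{19935}{412} \approx 48.386$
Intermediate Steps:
$\frac{-33067 + 13132}{O{\left(s{\left(X \right)} \right)} - 420} = \frac{-33067 + 13132}{8 - 420} = - \frac{19935}{-412} = \left(-19935\right) \left(- \frac{1}{412}\right) = \frac{19935}{412}$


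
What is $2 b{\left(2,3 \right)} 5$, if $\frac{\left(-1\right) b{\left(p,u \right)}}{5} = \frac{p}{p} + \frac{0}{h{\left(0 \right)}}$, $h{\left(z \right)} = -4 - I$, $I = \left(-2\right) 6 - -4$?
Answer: $-50$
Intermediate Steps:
$I = -8$ ($I = -12 + 4 = -8$)
$h{\left(z \right)} = 4$ ($h{\left(z \right)} = -4 - -8 = -4 + 8 = 4$)
$b{\left(p,u \right)} = -5$ ($b{\left(p,u \right)} = - 5 \left(\frac{p}{p} + \frac{0}{4}\right) = - 5 \left(1 + 0 \cdot \frac{1}{4}\right) = - 5 \left(1 + 0\right) = \left(-5\right) 1 = -5$)
$2 b{\left(2,3 \right)} 5 = 2 \left(-5\right) 5 = \left(-10\right) 5 = -50$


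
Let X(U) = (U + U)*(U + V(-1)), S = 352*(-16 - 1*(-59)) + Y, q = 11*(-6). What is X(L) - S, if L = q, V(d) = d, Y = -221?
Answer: -6071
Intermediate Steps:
q = -66
L = -66
S = 14915 (S = 352*(-16 - 1*(-59)) - 221 = 352*(-16 + 59) - 221 = 352*43 - 221 = 15136 - 221 = 14915)
X(U) = 2*U*(-1 + U) (X(U) = (U + U)*(U - 1) = (2*U)*(-1 + U) = 2*U*(-1 + U))
X(L) - S = 2*(-66)*(-1 - 66) - 1*14915 = 2*(-66)*(-67) - 14915 = 8844 - 14915 = -6071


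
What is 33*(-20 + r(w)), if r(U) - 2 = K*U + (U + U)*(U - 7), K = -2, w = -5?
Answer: 3696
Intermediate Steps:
r(U) = 2 - 2*U + 2*U*(-7 + U) (r(U) = 2 + (-2*U + (U + U)*(U - 7)) = 2 + (-2*U + (2*U)*(-7 + U)) = 2 + (-2*U + 2*U*(-7 + U)) = 2 - 2*U + 2*U*(-7 + U))
33*(-20 + r(w)) = 33*(-20 + (2 - 16*(-5) + 2*(-5)²)) = 33*(-20 + (2 + 80 + 2*25)) = 33*(-20 + (2 + 80 + 50)) = 33*(-20 + 132) = 33*112 = 3696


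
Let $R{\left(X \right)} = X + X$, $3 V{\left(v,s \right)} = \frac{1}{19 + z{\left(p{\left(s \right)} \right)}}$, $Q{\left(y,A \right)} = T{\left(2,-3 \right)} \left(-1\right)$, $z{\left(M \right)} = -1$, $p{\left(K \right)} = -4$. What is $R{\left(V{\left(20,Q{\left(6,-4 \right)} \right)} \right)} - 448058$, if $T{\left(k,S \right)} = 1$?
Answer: $- \frac{12097565}{27} \approx -4.4806 \cdot 10^{5}$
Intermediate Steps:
$Q{\left(y,A \right)} = -1$ ($Q{\left(y,A \right)} = 1 \left(-1\right) = -1$)
$V{\left(v,s \right)} = \frac{1}{54}$ ($V{\left(v,s \right)} = \frac{1}{3 \left(19 - 1\right)} = \frac{1}{3 \cdot 18} = \frac{1}{3} \cdot \frac{1}{18} = \frac{1}{54}$)
$R{\left(X \right)} = 2 X$
$R{\left(V{\left(20,Q{\left(6,-4 \right)} \right)} \right)} - 448058 = 2 \cdot \frac{1}{54} - 448058 = \frac{1}{27} - 448058 = - \frac{12097565}{27}$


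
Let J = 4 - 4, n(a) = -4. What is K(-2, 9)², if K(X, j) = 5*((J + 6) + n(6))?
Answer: 100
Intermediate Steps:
J = 0
K(X, j) = 10 (K(X, j) = 5*((0 + 6) - 4) = 5*(6 - 4) = 5*2 = 10)
K(-2, 9)² = 10² = 100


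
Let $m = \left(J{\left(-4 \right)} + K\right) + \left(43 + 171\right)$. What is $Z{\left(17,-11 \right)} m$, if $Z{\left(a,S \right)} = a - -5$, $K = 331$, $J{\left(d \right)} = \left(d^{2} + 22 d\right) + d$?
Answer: $10318$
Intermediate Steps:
$J{\left(d \right)} = d^{2} + 23 d$
$Z{\left(a,S \right)} = 5 + a$ ($Z{\left(a,S \right)} = a + 5 = 5 + a$)
$m = 469$ ($m = \left(- 4 \left(23 - 4\right) + 331\right) + \left(43 + 171\right) = \left(\left(-4\right) 19 + 331\right) + 214 = \left(-76 + 331\right) + 214 = 255 + 214 = 469$)
$Z{\left(17,-11 \right)} m = \left(5 + 17\right) 469 = 22 \cdot 469 = 10318$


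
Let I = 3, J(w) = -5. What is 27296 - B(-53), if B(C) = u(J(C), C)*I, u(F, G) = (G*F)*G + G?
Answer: 69590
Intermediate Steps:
u(F, G) = G + F*G² (u(F, G) = (F*G)*G + G = F*G² + G = G + F*G²)
B(C) = 3*C*(1 - 5*C) (B(C) = (C*(1 - 5*C))*3 = 3*C*(1 - 5*C))
27296 - B(-53) = 27296 - 3*(-53)*(1 - 5*(-53)) = 27296 - 3*(-53)*(1 + 265) = 27296 - 3*(-53)*266 = 27296 - 1*(-42294) = 27296 + 42294 = 69590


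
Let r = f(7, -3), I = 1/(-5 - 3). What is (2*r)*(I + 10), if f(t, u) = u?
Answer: -237/4 ≈ -59.250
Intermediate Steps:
I = -1/8 (I = 1/(-8) = -1/8 ≈ -0.12500)
r = -3
(2*r)*(I + 10) = (2*(-3))*(-1/8 + 10) = -6*79/8 = -237/4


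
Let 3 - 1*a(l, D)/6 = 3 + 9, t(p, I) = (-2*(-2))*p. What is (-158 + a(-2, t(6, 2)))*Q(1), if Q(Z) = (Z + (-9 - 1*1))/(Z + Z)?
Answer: 954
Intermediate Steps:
Q(Z) = (-10 + Z)/(2*Z) (Q(Z) = (Z + (-9 - 1))/((2*Z)) = (Z - 10)*(1/(2*Z)) = (-10 + Z)*(1/(2*Z)) = (-10 + Z)/(2*Z))
t(p, I) = 4*p
a(l, D) = -54 (a(l, D) = 18 - 6*(3 + 9) = 18 - 6*12 = 18 - 72 = -54)
(-158 + a(-2, t(6, 2)))*Q(1) = (-158 - 54)*((½)*(-10 + 1)/1) = -106*(-9) = -212*(-9/2) = 954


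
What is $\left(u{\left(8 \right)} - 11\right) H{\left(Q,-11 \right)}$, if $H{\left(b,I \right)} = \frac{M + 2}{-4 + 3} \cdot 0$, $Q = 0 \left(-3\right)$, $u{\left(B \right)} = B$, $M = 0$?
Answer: $0$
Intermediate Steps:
$Q = 0$
$H{\left(b,I \right)} = 0$ ($H{\left(b,I \right)} = \frac{0 + 2}{-4 + 3} \cdot 0 = \frac{2}{-1} \cdot 0 = 2 \left(-1\right) 0 = \left(-2\right) 0 = 0$)
$\left(u{\left(8 \right)} - 11\right) H{\left(Q,-11 \right)} = \left(8 - 11\right) 0 = \left(-3\right) 0 = 0$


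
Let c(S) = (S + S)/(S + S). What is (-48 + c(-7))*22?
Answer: -1034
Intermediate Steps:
c(S) = 1 (c(S) = (2*S)/((2*S)) = (2*S)*(1/(2*S)) = 1)
(-48 + c(-7))*22 = (-48 + 1)*22 = -47*22 = -1034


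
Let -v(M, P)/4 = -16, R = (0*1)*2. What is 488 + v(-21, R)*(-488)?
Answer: -30744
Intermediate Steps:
R = 0 (R = 0*2 = 0)
v(M, P) = 64 (v(M, P) = -4*(-16) = 64)
488 + v(-21, R)*(-488) = 488 + 64*(-488) = 488 - 31232 = -30744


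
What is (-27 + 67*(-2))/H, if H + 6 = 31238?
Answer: -161/31232 ≈ -0.0051550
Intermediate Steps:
H = 31232 (H = -6 + 31238 = 31232)
(-27 + 67*(-2))/H = (-27 + 67*(-2))/31232 = (-27 - 134)*(1/31232) = -161*1/31232 = -161/31232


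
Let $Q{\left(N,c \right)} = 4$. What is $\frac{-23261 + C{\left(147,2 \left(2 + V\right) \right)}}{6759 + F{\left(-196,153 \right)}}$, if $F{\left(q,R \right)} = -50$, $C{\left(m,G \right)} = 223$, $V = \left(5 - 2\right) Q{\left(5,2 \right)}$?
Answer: $- \frac{23038}{6709} \approx -3.4339$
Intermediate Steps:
$V = 12$ ($V = \left(5 - 2\right) 4 = 3 \cdot 4 = 12$)
$\frac{-23261 + C{\left(147,2 \left(2 + V\right) \right)}}{6759 + F{\left(-196,153 \right)}} = \frac{-23261 + 223}{6759 - 50} = - \frac{23038}{6709}$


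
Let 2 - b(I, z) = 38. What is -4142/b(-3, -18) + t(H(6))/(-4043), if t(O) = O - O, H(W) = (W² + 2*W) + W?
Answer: 2071/18 ≈ 115.06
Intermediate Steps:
b(I, z) = -36 (b(I, z) = 2 - 1*38 = 2 - 38 = -36)
H(W) = W² + 3*W
t(O) = 0
-4142/b(-3, -18) + t(H(6))/(-4043) = -4142/(-36) + 0/(-4043) = -4142*(-1/36) + 0*(-1/4043) = 2071/18 + 0 = 2071/18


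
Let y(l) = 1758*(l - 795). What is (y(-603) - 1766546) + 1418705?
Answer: -2805525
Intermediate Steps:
y(l) = -1397610 + 1758*l (y(l) = 1758*(-795 + l) = -1397610 + 1758*l)
(y(-603) - 1766546) + 1418705 = ((-1397610 + 1758*(-603)) - 1766546) + 1418705 = ((-1397610 - 1060074) - 1766546) + 1418705 = (-2457684 - 1766546) + 1418705 = -4224230 + 1418705 = -2805525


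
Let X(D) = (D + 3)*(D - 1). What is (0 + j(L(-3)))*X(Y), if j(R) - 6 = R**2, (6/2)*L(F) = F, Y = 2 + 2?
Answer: 147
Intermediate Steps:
Y = 4
L(F) = F/3
X(D) = (-1 + D)*(3 + D) (X(D) = (3 + D)*(-1 + D) = (-1 + D)*(3 + D))
j(R) = 6 + R**2
(0 + j(L(-3)))*X(Y) = (0 + (6 + ((1/3)*(-3))**2))*(-3 + 4**2 + 2*4) = (0 + (6 + (-1)**2))*(-3 + 16 + 8) = (0 + (6 + 1))*21 = (0 + 7)*21 = 7*21 = 147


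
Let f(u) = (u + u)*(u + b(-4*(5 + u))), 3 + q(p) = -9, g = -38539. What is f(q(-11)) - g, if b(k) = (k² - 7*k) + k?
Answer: 24043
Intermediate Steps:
q(p) = -12 (q(p) = -3 - 9 = -12)
b(k) = k² - 6*k
f(u) = 2*u*(u + (-26 - 4*u)*(-20 - 4*u)) (f(u) = (u + u)*(u + (-4*(5 + u))*(-6 - 4*(5 + u))) = (2*u)*(u + (-20 - 4*u)*(-6 + (-20 - 4*u))) = (2*u)*(u + (-20 - 4*u)*(-26 - 4*u)) = (2*u)*(u + (-26 - 4*u)*(-20 - 4*u)) = 2*u*(u + (-26 - 4*u)*(-20 - 4*u)))
f(q(-11)) - g = 2*(-12)*(520 + 16*(-12)² + 185*(-12)) - 1*(-38539) = 2*(-12)*(520 + 16*144 - 2220) + 38539 = 2*(-12)*(520 + 2304 - 2220) + 38539 = 2*(-12)*604 + 38539 = -14496 + 38539 = 24043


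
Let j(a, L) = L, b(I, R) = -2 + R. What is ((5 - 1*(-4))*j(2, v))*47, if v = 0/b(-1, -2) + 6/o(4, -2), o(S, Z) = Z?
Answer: -1269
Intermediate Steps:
v = -3 (v = 0/(-2 - 2) + 6/(-2) = 0/(-4) + 6*(-½) = 0*(-¼) - 3 = 0 - 3 = -3)
((5 - 1*(-4))*j(2, v))*47 = ((5 - 1*(-4))*(-3))*47 = ((5 + 4)*(-3))*47 = (9*(-3))*47 = -27*47 = -1269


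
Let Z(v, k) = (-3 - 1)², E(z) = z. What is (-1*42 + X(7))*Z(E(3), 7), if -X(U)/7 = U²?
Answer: -6160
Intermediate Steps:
Z(v, k) = 16 (Z(v, k) = (-4)² = 16)
X(U) = -7*U²
(-1*42 + X(7))*Z(E(3), 7) = (-1*42 - 7*7²)*16 = (-42 - 7*49)*16 = (-42 - 343)*16 = -385*16 = -6160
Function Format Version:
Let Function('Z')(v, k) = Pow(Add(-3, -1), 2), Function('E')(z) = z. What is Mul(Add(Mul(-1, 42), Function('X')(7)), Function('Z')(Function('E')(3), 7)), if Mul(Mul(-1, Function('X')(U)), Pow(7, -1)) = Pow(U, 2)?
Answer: -6160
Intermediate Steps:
Function('Z')(v, k) = 16 (Function('Z')(v, k) = Pow(-4, 2) = 16)
Function('X')(U) = Mul(-7, Pow(U, 2))
Mul(Add(Mul(-1, 42), Function('X')(7)), Function('Z')(Function('E')(3), 7)) = Mul(Add(Mul(-1, 42), Mul(-7, Pow(7, 2))), 16) = Mul(Add(-42, Mul(-7, 49)), 16) = Mul(Add(-42, -343), 16) = Mul(-385, 16) = -6160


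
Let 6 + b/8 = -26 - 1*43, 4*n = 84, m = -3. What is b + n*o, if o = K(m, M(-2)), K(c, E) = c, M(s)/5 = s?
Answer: -663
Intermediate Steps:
M(s) = 5*s
n = 21 (n = (¼)*84 = 21)
b = -600 (b = -48 + 8*(-26 - 1*43) = -48 + 8*(-26 - 43) = -48 + 8*(-69) = -48 - 552 = -600)
o = -3
b + n*o = -600 + 21*(-3) = -600 - 63 = -663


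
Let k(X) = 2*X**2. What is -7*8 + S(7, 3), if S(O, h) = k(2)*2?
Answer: -40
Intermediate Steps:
S(O, h) = 16 (S(O, h) = (2*2**2)*2 = (2*4)*2 = 8*2 = 16)
-7*8 + S(7, 3) = -7*8 + 16 = -56 + 16 = -40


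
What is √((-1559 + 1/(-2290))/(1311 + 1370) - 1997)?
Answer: I*√75295513568603090/6139490 ≈ 44.694*I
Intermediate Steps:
√((-1559 + 1/(-2290))/(1311 + 1370) - 1997) = √((-1559 - 1/2290)/2681 - 1997) = √(-3570111/2290*1/2681 - 1997) = √(-3570111/6139490 - 1997) = √(-12264131641/6139490) = I*√75295513568603090/6139490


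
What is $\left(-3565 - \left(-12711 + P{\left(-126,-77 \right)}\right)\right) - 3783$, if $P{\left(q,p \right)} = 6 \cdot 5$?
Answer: $5333$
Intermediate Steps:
$P{\left(q,p \right)} = 30$
$\left(-3565 - \left(-12711 + P{\left(-126,-77 \right)}\right)\right) - 3783 = \left(-3565 + \left(12711 - 30\right)\right) - 3783 = \left(-3565 + 12681\right) - 3783 = 9116 - 3783 = 5333$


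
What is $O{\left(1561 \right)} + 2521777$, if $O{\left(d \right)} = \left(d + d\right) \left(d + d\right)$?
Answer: $12268661$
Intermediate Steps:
$O{\left(d \right)} = 4 d^{2}$ ($O{\left(d \right)} = 2 d 2 d = 4 d^{2}$)
$O{\left(1561 \right)} + 2521777 = 4 \cdot 1561^{2} + 2521777 = 4 \cdot 2436721 + 2521777 = 9746884 + 2521777 = 12268661$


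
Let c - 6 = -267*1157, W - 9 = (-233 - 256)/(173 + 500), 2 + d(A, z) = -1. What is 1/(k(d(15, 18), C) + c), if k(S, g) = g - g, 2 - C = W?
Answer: -1/308913 ≈ -3.2372e-6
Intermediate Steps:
d(A, z) = -3 (d(A, z) = -2 - 1 = -3)
W = 5568/673 (W = 9 + (-233 - 256)/(173 + 500) = 9 - 489/673 = 5568/673 ≈ 8.2734)
c = -308913 (c = 6 - 267*1157 = 6 - 308919 = -308913)
C = -4222/673 (C = 2 - 1*5568/673 = 2 - 5568/673 = -4222/673 ≈ -6.2734)
k(S, g) = 0
1/(k(d(15, 18), C) + c) = 1/(0 - 308913) = 1/(-308913) = -1/308913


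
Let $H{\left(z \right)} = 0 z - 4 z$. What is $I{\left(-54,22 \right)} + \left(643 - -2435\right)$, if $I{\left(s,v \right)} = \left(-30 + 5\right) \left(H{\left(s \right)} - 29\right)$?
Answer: $-1597$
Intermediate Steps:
$H{\left(z \right)} = - 4 z$ ($H{\left(z \right)} = 0 - 4 z = - 4 z$)
$I{\left(s,v \right)} = 725 + 100 s$ ($I{\left(s,v \right)} = \left(-30 + 5\right) \left(- 4 s - 29\right) = - 25 \left(-29 - 4 s\right) = 725 + 100 s$)
$I{\left(-54,22 \right)} + \left(643 - -2435\right) = \left(725 + 100 \left(-54\right)\right) + \left(643 - -2435\right) = \left(725 - 5400\right) + \left(643 + 2435\right) = -4675 + 3078 = -1597$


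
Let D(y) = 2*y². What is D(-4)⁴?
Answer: 1048576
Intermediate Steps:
D(-4)⁴ = (2*(-4)²)⁴ = (2*16)⁴ = 32⁴ = 1048576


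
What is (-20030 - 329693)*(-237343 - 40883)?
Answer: 97302031398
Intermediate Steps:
(-20030 - 329693)*(-237343 - 40883) = -349723*(-278226) = 97302031398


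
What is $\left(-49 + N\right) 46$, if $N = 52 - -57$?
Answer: $2760$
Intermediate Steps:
$N = 109$ ($N = 52 + 57 = 109$)
$\left(-49 + N\right) 46 = \left(-49 + 109\right) 46 = 60 \cdot 46 = 2760$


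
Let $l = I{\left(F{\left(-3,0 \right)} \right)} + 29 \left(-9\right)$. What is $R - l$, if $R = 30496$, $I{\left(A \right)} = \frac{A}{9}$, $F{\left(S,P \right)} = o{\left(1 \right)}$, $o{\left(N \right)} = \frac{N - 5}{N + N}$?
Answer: $\frac{276815}{9} \approx 30757.0$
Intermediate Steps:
$o{\left(N \right)} = \frac{-5 + N}{2 N}$
$F{\left(S,P \right)} = -2$ ($F{\left(S,P \right)} = \frac{-5 + 1}{2 \cdot 1} = \frac{1}{2} \cdot 1 \left(-4\right) = -2$)
$I{\left(A \right)} = \frac{A}{9}$ ($I{\left(A \right)} = A \frac{1}{9} = \frac{A}{9}$)
$l = - \frac{2351}{9}$ ($l = \frac{1}{9} \left(-2\right) + 29 \left(-9\right) = - \frac{2}{9} - 261 = - \frac{2351}{9} \approx -261.22$)
$R - l = 30496 - - \frac{2351}{9} = 30496 + \frac{2351}{9} = \frac{276815}{9}$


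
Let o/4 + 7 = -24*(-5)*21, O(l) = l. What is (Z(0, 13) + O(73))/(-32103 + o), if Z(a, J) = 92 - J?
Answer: -152/22051 ≈ -0.0068931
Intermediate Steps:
o = 10052 (o = -28 + 4*(-24*(-5)*21) = -28 + 4*(120*21) = -28 + 4*2520 = -28 + 10080 = 10052)
(Z(0, 13) + O(73))/(-32103 + o) = ((92 - 1*13) + 73)/(-32103 + 10052) = ((92 - 13) + 73)/(-22051) = (79 + 73)*(-1/22051) = 152*(-1/22051) = -152/22051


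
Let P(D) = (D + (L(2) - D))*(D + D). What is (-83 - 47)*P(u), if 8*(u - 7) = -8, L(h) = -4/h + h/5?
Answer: 2496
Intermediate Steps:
L(h) = -4/h + h/5 (L(h) = -4/h + h*(⅕) = -4/h + h/5)
u = 6 (u = 7 + (⅛)*(-8) = 7 - 1 = 6)
P(D) = -16*D/5 (P(D) = (D + ((-4/2 + (⅕)*2) - D))*(D + D) = (D + ((-4*½ + ⅖) - D))*(2*D) = (D + ((-2 + ⅖) - D))*(2*D) = (D + (-8/5 - D))*(2*D) = -16*D/5)
(-83 - 47)*P(u) = (-83 - 47)*(-16/5*6) = -130*(-96/5) = 2496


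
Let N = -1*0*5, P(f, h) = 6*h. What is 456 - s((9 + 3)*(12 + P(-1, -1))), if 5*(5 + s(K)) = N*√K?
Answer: 461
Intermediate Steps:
N = 0 (N = 0*5 = 0)
s(K) = -5 (s(K) = -5 + (0*√K)/5 = -5 + (⅕)*0 = -5 + 0 = -5)
456 - s((9 + 3)*(12 + P(-1, -1))) = 456 - 1*(-5) = 456 + 5 = 461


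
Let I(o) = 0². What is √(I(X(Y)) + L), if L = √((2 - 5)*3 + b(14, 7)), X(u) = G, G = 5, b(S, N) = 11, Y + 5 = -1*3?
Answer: 2^(¼) ≈ 1.1892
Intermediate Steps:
Y = -8 (Y = -5 - 1*3 = -5 - 3 = -8)
X(u) = 5
L = √2 (L = √((2 - 5)*3 + 11) = √(-3*3 + 11) = √(-9 + 11) = √2 ≈ 1.4142)
I(o) = 0
√(I(X(Y)) + L) = √(0 + √2) = √(√2) = 2^(¼)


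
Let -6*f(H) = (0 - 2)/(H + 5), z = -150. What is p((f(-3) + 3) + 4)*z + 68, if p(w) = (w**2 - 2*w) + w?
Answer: -39367/6 ≈ -6561.2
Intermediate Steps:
f(H) = 1/(3*(5 + H)) (f(H) = -(0 - 2)/(6*(H + 5)) = -(-1)/(3*(5 + H)) = 1/(3*(5 + H)))
p(w) = w**2 - w
p((f(-3) + 3) + 4)*z + 68 = (((1/(3*(5 - 3)) + 3) + 4)*(-1 + ((1/(3*(5 - 3)) + 3) + 4)))*(-150) + 68 = ((((1/3)/2 + 3) + 4)*(-1 + (((1/3)/2 + 3) + 4)))*(-150) + 68 = ((((1/3)*(1/2) + 3) + 4)*(-1 + (((1/3)*(1/2) + 3) + 4)))*(-150) + 68 = (((1/6 + 3) + 4)*(-1 + ((1/6 + 3) + 4)))*(-150) + 68 = ((19/6 + 4)*(-1 + (19/6 + 4)))*(-150) + 68 = (43*(-1 + 43/6)/6)*(-150) + 68 = ((43/6)*(37/6))*(-150) + 68 = (1591/36)*(-150) + 68 = -39775/6 + 68 = -39367/6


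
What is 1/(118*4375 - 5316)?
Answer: 1/510934 ≈ 1.9572e-6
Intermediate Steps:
1/(118*4375 - 5316) = 1/(516250 - 5316) = 1/510934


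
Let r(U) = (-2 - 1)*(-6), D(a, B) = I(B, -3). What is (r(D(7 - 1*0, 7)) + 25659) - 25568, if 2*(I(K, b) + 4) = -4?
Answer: 109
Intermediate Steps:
I(K, b) = -6 (I(K, b) = -4 + (1/2)*(-4) = -4 - 2 = -6)
D(a, B) = -6
r(U) = 18 (r(U) = -3*(-6) = 18)
(r(D(7 - 1*0, 7)) + 25659) - 25568 = (18 + 25659) - 25568 = 25677 - 25568 = 109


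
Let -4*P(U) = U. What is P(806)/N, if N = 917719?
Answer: -403/1835438 ≈ -0.00021957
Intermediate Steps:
P(U) = -U/4
P(806)/N = -1/4*806/917719 = -403/2*1/917719 = -403/1835438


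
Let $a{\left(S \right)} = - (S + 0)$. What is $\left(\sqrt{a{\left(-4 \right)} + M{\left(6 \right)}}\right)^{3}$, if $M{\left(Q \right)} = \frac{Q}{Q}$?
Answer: $5 \sqrt{5} \approx 11.18$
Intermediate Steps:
$M{\left(Q \right)} = 1$
$a{\left(S \right)} = - S$
$\left(\sqrt{a{\left(-4 \right)} + M{\left(6 \right)}}\right)^{3} = \left(\sqrt{\left(-1\right) \left(-4\right) + 1}\right)^{3} = \left(\sqrt{4 + 1}\right)^{3} = \left(\sqrt{5}\right)^{3} = 5 \sqrt{5}$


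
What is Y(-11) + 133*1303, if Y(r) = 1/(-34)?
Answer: 5892165/34 ≈ 1.7330e+5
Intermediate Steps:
Y(r) = -1/34
Y(-11) + 133*1303 = -1/34 + 133*1303 = -1/34 + 173299 = 5892165/34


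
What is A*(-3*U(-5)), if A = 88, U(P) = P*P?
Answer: -6600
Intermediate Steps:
U(P) = P²
A*(-3*U(-5)) = 88*(-3*(-5)²) = 88*(-3*25) = 88*(-75) = -6600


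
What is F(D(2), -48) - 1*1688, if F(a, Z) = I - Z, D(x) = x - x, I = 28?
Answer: -1612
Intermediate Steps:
D(x) = 0
F(a, Z) = 28 - Z
F(D(2), -48) - 1*1688 = (28 - 1*(-48)) - 1*1688 = (28 + 48) - 1688 = 76 - 1688 = -1612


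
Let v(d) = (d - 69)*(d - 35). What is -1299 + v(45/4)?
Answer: 1161/16 ≈ 72.563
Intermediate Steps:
v(d) = (-69 + d)*(-35 + d)
-1299 + v(45/4) = -1299 + (2415 + (45/4)² - 4680/4) = -1299 + (2415 + (45*(¼))² - 4680/4) = -1299 + (2415 + (45/4)² - 104*45/4) = -1299 + (2415 + 2025/16 - 1170) = -1299 + 21945/16 = 1161/16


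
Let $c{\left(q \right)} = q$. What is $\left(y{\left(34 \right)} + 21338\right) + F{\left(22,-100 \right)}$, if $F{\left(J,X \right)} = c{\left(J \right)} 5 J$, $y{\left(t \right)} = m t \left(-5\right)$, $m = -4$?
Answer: $24438$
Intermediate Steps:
$y{\left(t \right)} = 20 t$ ($y{\left(t \right)} = - 4 t \left(-5\right) = 20 t$)
$F{\left(J,X \right)} = 5 J^{2}$ ($F{\left(J,X \right)} = J 5 J = 5 J J = 5 J^{2}$)
$\left(y{\left(34 \right)} + 21338\right) + F{\left(22,-100 \right)} = \left(20 \cdot 34 + 21338\right) + 5 \cdot 22^{2} = \left(680 + 21338\right) + 5 \cdot 484 = 22018 + 2420 = 24438$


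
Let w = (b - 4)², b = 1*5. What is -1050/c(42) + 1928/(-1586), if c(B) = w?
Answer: -833614/793 ≈ -1051.2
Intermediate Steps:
b = 5
w = 1 (w = (5 - 4)² = 1² = 1)
c(B) = 1
-1050/c(42) + 1928/(-1586) = -1050/1 + 1928/(-1586) = -1050*1 + 1928*(-1/1586) = -1050 - 964/793 = -833614/793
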